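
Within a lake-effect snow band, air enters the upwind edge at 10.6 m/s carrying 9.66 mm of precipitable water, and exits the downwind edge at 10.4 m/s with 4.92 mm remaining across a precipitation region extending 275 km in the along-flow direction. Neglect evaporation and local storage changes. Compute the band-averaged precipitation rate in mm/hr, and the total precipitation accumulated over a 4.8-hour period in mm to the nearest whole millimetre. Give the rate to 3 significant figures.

Column moisture flux per unit crosswind length is F = V × PW.
Inflow: F_in = 10.6 × 9.66 = 102.396 mm·m/s
Outflow: F_out = 10.4 × 4.92 = 51.168 mm·m/s
Steady-state rate R = (F_in − F_out)/L = (102.396 − 51.168) / 275000 m = 1.863e-04 mm/s.
R = 1.863e-04 × 3600 = 0.671 mm/hr.
Over 4.8 h: total = 0.671 × 4.8 = 3.2208 ≈ 3 mm.

R ≈ 0.671 mm/hr; total ≈ 3 mm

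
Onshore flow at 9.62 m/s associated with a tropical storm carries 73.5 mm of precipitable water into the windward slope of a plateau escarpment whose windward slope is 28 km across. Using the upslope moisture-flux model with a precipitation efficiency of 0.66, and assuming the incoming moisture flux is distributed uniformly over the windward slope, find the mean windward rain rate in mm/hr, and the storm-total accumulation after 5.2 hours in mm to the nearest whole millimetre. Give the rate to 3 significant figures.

Incoming column moisture flux per unit ridge length: F = V × PW = 9.62 × 73.5 = 707.07 mm·m/s.
Spread over the 28 km slope with efficiency ε = 0.66: R = ε·F/W = 0.66 × 707.07 / 28000 m = 1.667e-02 mm/s.
R = 1.667e-02 × 3600 = 60.0 mm/hr.
Over 5.2 h: total = 60.0 × 5.2 = 312 mm.

R ≈ 60.0 mm/hr; total ≈ 312 mm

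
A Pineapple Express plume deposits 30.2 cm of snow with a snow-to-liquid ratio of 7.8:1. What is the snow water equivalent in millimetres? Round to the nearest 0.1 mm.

SWE ≈ 38.7 mm

SWE = snow depth / ratio = 30.2 cm / 7.8 = 3.872 cm = 38.7 mm.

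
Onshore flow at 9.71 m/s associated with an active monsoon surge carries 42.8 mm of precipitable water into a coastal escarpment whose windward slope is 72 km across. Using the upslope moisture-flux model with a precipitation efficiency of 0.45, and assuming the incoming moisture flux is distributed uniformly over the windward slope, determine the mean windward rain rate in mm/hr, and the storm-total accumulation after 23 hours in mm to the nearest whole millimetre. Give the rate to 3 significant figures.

R ≈ 9.35 mm/hr; total ≈ 215 mm

Incoming column moisture flux per unit ridge length: F = V × PW = 9.71 × 42.8 = 415.588 mm·m/s.
Spread over the 72 km slope with efficiency ε = 0.45: R = ε·F/W = 0.45 × 415.588 / 72000 m = 2.597e-03 mm/s.
R = 2.597e-03 × 3600 = 9.35 mm/hr.
Over 23 h: total = 9.35 × 23 = 215.05 ≈ 215 mm.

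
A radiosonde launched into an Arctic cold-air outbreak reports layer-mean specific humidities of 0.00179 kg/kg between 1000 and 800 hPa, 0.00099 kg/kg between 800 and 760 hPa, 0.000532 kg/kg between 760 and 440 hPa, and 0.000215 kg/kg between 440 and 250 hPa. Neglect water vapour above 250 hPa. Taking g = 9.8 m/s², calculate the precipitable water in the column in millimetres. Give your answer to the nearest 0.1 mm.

PW ≈ 6.2 mm

Precipitable water is the column-integrated vapour mass per unit area: PW = (1/g) Σ q̄ Δp, with q in kg/kg and Δp in Pa (1 kg/m² of water = 1 mm).
Layer 1000–800 hPa: Δp = 200 hPa = 20000 Pa, q̄ = 0.00179 kg/kg → 0.00179 × 20000 / 9.8 = 3.65 mm
Layer 800–760 hPa: Δp = 40 hPa = 4000 Pa, q̄ = 0.00099 kg/kg → 0.00099 × 4000 / 9.8 = 0.40 mm
Layer 760–440 hPa: Δp = 320 hPa = 32000 Pa, q̄ = 0.000532 kg/kg → 0.000532 × 32000 / 9.8 = 1.74 mm
Layer 440–250 hPa: Δp = 190 hPa = 19000 Pa, q̄ = 0.000215 kg/kg → 0.000215 × 19000 / 9.8 = 0.42 mm
PW = 3.65 + 0.40 + 1.74 + 0.42 = 6.21 ≈ 6.2 mm.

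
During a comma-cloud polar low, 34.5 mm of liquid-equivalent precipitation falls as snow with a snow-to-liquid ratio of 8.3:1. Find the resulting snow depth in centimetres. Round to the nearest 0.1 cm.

snow depth ≈ 28.6 cm

Snow depth = liquid × ratio = 34.5 mm × 8.3 = 286.35 mm = 28.6 cm.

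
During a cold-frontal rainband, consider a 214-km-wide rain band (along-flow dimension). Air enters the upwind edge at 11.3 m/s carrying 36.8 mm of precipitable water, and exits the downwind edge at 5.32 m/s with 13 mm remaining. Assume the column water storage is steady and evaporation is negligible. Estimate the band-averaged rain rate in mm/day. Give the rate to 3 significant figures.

Column moisture flux per unit crosswind length is F = V × PW.
Inflow: F_in = 11.3 × 36.8 = 415.84 mm·m/s
Outflow: F_out = 5.32 × 13 = 69.16 mm·m/s
Steady-state rate R = (F_in − F_out)/L = (415.84 − 69.16) / 214000 m = 1.620e-03 mm/s.
R = 1.620e-03 × 3600 × 24 = 140 mm/day.

R ≈ 140 mm/day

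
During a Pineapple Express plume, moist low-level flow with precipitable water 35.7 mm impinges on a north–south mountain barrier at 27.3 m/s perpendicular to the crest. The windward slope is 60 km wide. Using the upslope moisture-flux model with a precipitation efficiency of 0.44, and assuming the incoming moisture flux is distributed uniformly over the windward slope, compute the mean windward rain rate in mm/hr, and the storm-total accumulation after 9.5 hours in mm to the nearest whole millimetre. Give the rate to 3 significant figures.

R ≈ 25.7 mm/hr; total ≈ 244 mm

Incoming column moisture flux per unit ridge length: F = V × PW = 27.3 × 35.7 = 974.61 mm·m/s.
Spread over the 60 km slope with efficiency ε = 0.44: R = ε·F/W = 0.44 × 974.61 / 60000 m = 7.147e-03 mm/s.
R = 7.147e-03 × 3600 = 25.7 mm/hr.
Over 9.5 h: total = 25.7 × 9.5 = 244.15 ≈ 244 mm.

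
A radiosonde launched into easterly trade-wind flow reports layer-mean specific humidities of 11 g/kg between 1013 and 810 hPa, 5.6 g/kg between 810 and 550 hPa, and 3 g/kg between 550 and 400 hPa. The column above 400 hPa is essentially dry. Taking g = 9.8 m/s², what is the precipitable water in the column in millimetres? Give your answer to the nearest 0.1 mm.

PW ≈ 42.2 mm

Precipitable water is the column-integrated vapour mass per unit area: PW = (1/g) Σ q̄ Δp, with q in kg/kg and Δp in Pa (1 kg/m² of water = 1 mm).
Layer 1013–810 hPa: Δp = 203 hPa = 20300 Pa, q̄ = 0.011 kg/kg → 0.011 × 20300 / 9.8 = 22.79 mm
Layer 810–550 hPa: Δp = 260 hPa = 26000 Pa, q̄ = 0.0056 kg/kg → 0.0056 × 26000 / 9.8 = 14.86 mm
Layer 550–400 hPa: Δp = 150 hPa = 15000 Pa, q̄ = 0.003 kg/kg → 0.003 × 15000 / 9.8 = 4.59 mm
PW = 22.79 + 14.86 + 4.59 = 42.24 ≈ 42.2 mm.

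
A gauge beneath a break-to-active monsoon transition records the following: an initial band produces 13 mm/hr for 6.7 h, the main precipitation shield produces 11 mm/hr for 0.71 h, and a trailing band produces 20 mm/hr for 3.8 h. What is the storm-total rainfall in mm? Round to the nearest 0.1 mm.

total ≈ 170.9 mm

Total = Σ Rᵢ Δtᵢ = 13 × 6.7 + 11 × 0.71 + 20 × 3.8
      = 87.1 + 7.81 + 76 = 170.9 mm.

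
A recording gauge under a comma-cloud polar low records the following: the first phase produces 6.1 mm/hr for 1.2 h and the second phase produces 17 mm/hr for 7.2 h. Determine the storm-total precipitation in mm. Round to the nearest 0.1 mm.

Total = Σ Rᵢ Δtᵢ = 6.1 × 1.2 + 17 × 7.2
      = 7.32 + 122.4 = 129.7 mm.

total ≈ 129.7 mm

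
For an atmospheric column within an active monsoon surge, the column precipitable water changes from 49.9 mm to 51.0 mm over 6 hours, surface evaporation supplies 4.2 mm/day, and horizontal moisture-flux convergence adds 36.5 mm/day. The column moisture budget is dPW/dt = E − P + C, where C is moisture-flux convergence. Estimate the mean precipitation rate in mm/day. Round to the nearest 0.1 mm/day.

dPW/dt = (51.0 − 49.9) mm / (6/24 day) = +4.400 mm/day.
P = E + C − dPW/dt = 4.2 + (36.5) − (+4.400) = 36.3 mm/day.

P ≈ 36.3 mm/day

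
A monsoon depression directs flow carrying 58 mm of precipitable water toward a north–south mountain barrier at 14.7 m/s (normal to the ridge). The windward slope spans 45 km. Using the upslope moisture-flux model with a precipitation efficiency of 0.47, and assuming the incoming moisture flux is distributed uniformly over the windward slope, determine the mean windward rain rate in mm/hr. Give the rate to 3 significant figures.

Incoming column moisture flux per unit ridge length: F = V × PW = 14.7 × 58 = 852.6 mm·m/s.
Spread over the 45 km slope with efficiency ε = 0.47: R = ε·F/W = 0.47 × 852.6 / 45000 m = 8.905e-03 mm/s.
R = 8.905e-03 × 3600 = 32.1 mm/hr.

R ≈ 32.1 mm/hr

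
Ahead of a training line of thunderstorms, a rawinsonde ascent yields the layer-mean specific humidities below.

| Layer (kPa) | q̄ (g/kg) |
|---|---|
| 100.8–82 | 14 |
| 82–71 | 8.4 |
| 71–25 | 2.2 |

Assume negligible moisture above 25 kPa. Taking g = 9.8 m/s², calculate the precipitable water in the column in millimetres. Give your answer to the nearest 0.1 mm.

PW ≈ 46.6 mm

Precipitable water is the column-integrated vapour mass per unit area: PW = (1/g) Σ q̄ Δp, with q in kg/kg and Δp in Pa (1 kg/m² of water = 1 mm).
Layer 100.8–82 kPa: Δp = 188 hPa = 18800 Pa, q̄ = 0.014 kg/kg → 0.014 × 18800 / 9.8 = 26.86 mm
Layer 82–71 kPa: Δp = 110 hPa = 11000 Pa, q̄ = 0.0084 kg/kg → 0.0084 × 11000 / 9.8 = 9.43 mm
Layer 71–25 kPa: Δp = 460 hPa = 46000 Pa, q̄ = 0.0022 kg/kg → 0.0022 × 46000 / 9.8 = 10.33 mm
PW = 26.86 + 9.43 + 10.33 = 46.62 ≈ 46.6 mm.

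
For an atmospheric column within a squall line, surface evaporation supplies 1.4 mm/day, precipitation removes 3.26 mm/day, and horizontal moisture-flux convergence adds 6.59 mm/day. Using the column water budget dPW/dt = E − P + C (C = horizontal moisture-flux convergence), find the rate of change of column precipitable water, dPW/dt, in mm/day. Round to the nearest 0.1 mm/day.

dPW/dt ≈ 4.7 mm/day

dPW/dt = E − P + C = 1.4 − 3.26 + (6.59) = 4.7 mm/day.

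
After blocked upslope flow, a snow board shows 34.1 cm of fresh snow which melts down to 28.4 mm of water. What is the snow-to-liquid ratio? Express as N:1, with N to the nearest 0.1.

Ratio = snow depth / SWE = 341 mm / 28.4 mm = 12.0, i.e. 12.0:1.

ratio ≈ 12.0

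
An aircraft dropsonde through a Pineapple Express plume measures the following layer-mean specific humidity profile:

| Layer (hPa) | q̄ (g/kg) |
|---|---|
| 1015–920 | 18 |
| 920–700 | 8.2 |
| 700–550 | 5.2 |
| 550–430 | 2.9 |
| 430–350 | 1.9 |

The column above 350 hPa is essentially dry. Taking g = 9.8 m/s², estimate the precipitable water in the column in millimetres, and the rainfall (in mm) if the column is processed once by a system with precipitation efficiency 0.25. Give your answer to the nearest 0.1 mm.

PW ≈ 48.9 mm; rainfall ≈ 12.2 mm

Precipitable water is the column-integrated vapour mass per unit area: PW = (1/g) Σ q̄ Δp, with q in kg/kg and Δp in Pa (1 kg/m² of water = 1 mm).
Layer 1015–920 hPa: Δp = 95 hPa = 9500 Pa, q̄ = 0.018 kg/kg → 0.018 × 9500 / 9.8 = 17.45 mm
Layer 920–700 hPa: Δp = 220 hPa = 22000 Pa, q̄ = 0.0082 kg/kg → 0.0082 × 22000 / 9.8 = 18.41 mm
Layer 700–550 hPa: Δp = 150 hPa = 15000 Pa, q̄ = 0.0052 kg/kg → 0.0052 × 15000 / 9.8 = 7.96 mm
Layer 550–430 hPa: Δp = 120 hPa = 12000 Pa, q̄ = 0.0029 kg/kg → 0.0029 × 12000 / 9.8 = 3.55 mm
Layer 430–350 hPa: Δp = 80 hPa = 8000 Pa, q̄ = 0.0019 kg/kg → 0.0019 × 8000 / 9.8 = 1.55 mm
PW = 17.45 + 18.41 + 7.96 + 3.55 + 1.55 = 48.92 ≈ 48.9 mm.
Rainfall = ε × PW = 0.25 × 48.9 = 12.2 mm.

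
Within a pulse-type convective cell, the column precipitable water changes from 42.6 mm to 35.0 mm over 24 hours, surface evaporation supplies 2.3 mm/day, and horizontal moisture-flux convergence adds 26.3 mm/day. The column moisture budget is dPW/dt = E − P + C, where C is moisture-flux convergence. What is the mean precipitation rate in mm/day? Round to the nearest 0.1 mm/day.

P ≈ 36.2 mm/day

dPW/dt = (35.0 − 42.6) mm / (24/24 day) = -7.600 mm/day.
P = E + C − dPW/dt = 2.3 + (26.3) − (-7.600) = 36.2 mm/day.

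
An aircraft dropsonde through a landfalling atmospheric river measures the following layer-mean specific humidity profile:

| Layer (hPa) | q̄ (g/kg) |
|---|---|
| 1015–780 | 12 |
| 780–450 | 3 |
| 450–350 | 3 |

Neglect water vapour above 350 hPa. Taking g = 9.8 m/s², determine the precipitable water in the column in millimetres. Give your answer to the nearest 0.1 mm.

Precipitable water is the column-integrated vapour mass per unit area: PW = (1/g) Σ q̄ Δp, with q in kg/kg and Δp in Pa (1 kg/m² of water = 1 mm).
Layer 1015–780 hPa: Δp = 235 hPa = 23500 Pa, q̄ = 0.012 kg/kg → 0.012 × 23500 / 9.8 = 28.78 mm
Layer 780–450 hPa: Δp = 330 hPa = 33000 Pa, q̄ = 0.003 kg/kg → 0.003 × 33000 / 9.8 = 10.10 mm
Layer 450–350 hPa: Δp = 100 hPa = 10000 Pa, q̄ = 0.003 kg/kg → 0.003 × 10000 / 9.8 = 3.06 mm
PW = 28.78 + 10.10 + 3.06 = 41.94 ≈ 41.9 mm.

PW ≈ 41.9 mm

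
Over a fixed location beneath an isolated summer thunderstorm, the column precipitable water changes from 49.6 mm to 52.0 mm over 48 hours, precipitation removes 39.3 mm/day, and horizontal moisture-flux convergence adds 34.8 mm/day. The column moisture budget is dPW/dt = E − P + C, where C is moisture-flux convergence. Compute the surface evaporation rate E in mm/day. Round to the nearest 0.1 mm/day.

E ≈ 5.7 mm/day

dPW/dt = (52.0 − 49.6) mm / (48/24 day) = +1.200 mm/day.
E = dPW/dt + P − C = (+1.200) + 39.3 − (34.8) = 5.7 mm/day.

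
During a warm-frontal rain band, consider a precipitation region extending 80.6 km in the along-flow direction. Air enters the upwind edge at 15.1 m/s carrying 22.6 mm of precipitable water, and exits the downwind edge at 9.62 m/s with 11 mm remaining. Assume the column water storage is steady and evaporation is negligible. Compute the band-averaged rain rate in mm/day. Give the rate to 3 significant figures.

Column moisture flux per unit crosswind length is F = V × PW.
Inflow: F_in = 15.1 × 22.6 = 341.26 mm·m/s
Outflow: F_out = 9.62 × 11 = 105.82 mm·m/s
Steady-state rate R = (F_in − F_out)/L = (341.26 − 105.82) / 80600 m = 2.921e-03 mm/s.
R = 2.921e-03 × 3600 × 24 = 252 mm/day.

R ≈ 252 mm/day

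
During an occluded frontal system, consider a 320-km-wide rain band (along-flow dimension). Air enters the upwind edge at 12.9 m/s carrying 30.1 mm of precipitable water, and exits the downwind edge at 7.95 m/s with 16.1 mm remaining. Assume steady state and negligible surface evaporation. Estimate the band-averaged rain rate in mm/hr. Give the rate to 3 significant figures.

R ≈ 2.93 mm/hr

Column moisture flux per unit crosswind length is F = V × PW.
Inflow: F_in = 12.9 × 30.1 = 388.29 mm·m/s
Outflow: F_out = 7.95 × 16.1 = 127.995 mm·m/s
Steady-state rate R = (F_in − F_out)/L = (388.29 − 127.995) / 320000 m = 8.134e-04 mm/s.
R = 8.134e-04 × 3600 = 2.93 mm/hr.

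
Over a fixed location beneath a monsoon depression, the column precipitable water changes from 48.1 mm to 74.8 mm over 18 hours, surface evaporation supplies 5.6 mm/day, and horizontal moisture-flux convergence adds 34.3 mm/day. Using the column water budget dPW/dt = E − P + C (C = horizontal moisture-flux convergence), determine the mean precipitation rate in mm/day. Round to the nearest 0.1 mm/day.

P ≈ 4.3 mm/day

dPW/dt = (74.8 − 48.1) mm / (18/24 day) = +35.600 mm/day.
P = E + C − dPW/dt = 5.6 + (34.3) − (+35.600) = 4.3 mm/day.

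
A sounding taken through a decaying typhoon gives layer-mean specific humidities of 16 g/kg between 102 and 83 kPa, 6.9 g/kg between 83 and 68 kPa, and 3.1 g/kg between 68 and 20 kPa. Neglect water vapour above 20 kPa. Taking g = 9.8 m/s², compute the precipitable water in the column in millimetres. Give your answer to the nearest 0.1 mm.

Precipitable water is the column-integrated vapour mass per unit area: PW = (1/g) Σ q̄ Δp, with q in kg/kg and Δp in Pa (1 kg/m² of water = 1 mm).
Layer 102–83 kPa: Δp = 190 hPa = 19000 Pa, q̄ = 0.016 kg/kg → 0.016 × 19000 / 9.8 = 31.02 mm
Layer 83–68 kPa: Δp = 150 hPa = 15000 Pa, q̄ = 0.0069 kg/kg → 0.0069 × 15000 / 9.8 = 10.56 mm
Layer 68–20 kPa: Δp = 480 hPa = 48000 Pa, q̄ = 0.0031 kg/kg → 0.0031 × 48000 / 9.8 = 15.18 mm
PW = 31.02 + 10.56 + 15.18 = 56.76 ≈ 56.8 mm.

PW ≈ 56.8 mm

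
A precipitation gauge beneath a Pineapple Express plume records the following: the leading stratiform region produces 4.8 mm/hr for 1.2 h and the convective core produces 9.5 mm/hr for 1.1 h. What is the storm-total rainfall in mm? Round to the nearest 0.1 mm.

Total = Σ Rᵢ Δtᵢ = 4.8 × 1.2 + 9.5 × 1.1
      = 5.76 + 10.45 = 16.2 mm.

total ≈ 16.2 mm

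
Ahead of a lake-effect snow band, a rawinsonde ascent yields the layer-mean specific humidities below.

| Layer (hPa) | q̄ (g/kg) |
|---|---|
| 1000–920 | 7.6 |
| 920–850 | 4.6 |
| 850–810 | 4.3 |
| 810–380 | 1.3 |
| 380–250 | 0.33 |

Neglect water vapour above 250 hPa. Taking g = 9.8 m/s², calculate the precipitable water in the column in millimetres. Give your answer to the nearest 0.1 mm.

PW ≈ 17.4 mm

Precipitable water is the column-integrated vapour mass per unit area: PW = (1/g) Σ q̄ Δp, with q in kg/kg and Δp in Pa (1 kg/m² of water = 1 mm).
Layer 1000–920 hPa: Δp = 80 hPa = 8000 Pa, q̄ = 0.0076 kg/kg → 0.0076 × 8000 / 9.8 = 6.20 mm
Layer 920–850 hPa: Δp = 70 hPa = 7000 Pa, q̄ = 0.0046 kg/kg → 0.0046 × 7000 / 9.8 = 3.29 mm
Layer 850–810 hPa: Δp = 40 hPa = 4000 Pa, q̄ = 0.0043 kg/kg → 0.0043 × 4000 / 9.8 = 1.76 mm
Layer 810–380 hPa: Δp = 430 hPa = 43000 Pa, q̄ = 0.0013 kg/kg → 0.0013 × 43000 / 9.8 = 5.70 mm
Layer 380–250 hPa: Δp = 130 hPa = 13000 Pa, q̄ = 0.00033 kg/kg → 0.00033 × 13000 / 9.8 = 0.44 mm
PW = 6.20 + 3.29 + 1.76 + 5.70 + 0.44 = 17.39 ≈ 17.4 mm.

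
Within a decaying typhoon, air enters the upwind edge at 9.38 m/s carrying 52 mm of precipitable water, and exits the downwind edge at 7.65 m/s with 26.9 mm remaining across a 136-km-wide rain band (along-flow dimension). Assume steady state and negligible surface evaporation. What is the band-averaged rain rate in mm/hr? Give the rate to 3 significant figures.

Column moisture flux per unit crosswind length is F = V × PW.
Inflow: F_in = 9.38 × 52 = 487.76 mm·m/s
Outflow: F_out = 7.65 × 26.9 = 205.785 mm·m/s
Steady-state rate R = (F_in − F_out)/L = (487.76 − 205.785) / 136000 m = 2.073e-03 mm/s.
R = 2.073e-03 × 3600 = 7.46 mm/hr.

R ≈ 7.46 mm/hr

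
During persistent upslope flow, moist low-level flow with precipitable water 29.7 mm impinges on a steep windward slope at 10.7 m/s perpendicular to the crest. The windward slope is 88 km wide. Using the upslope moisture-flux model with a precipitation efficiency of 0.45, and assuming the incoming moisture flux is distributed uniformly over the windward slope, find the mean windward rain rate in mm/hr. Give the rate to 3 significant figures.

R ≈ 5.85 mm/hr

Incoming column moisture flux per unit ridge length: F = V × PW = 10.7 × 29.7 = 317.79 mm·m/s.
Spread over the 88 km slope with efficiency ε = 0.45: R = ε·F/W = 0.45 × 317.79 / 88000 m = 1.625e-03 mm/s.
R = 1.625e-03 × 3600 = 5.85 mm/hr.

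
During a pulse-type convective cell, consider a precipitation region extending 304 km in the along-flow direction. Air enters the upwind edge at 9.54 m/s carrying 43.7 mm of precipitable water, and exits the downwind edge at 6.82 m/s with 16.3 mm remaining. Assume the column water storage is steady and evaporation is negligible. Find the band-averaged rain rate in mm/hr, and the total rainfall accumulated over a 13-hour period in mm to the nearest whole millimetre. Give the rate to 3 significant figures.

Column moisture flux per unit crosswind length is F = V × PW.
Inflow: F_in = 9.54 × 43.7 = 416.898 mm·m/s
Outflow: F_out = 6.82 × 16.3 = 111.166 mm·m/s
Steady-state rate R = (F_in − F_out)/L = (416.898 − 111.166) / 304000 m = 1.006e-03 mm/s.
R = 1.006e-03 × 3600 = 3.62 mm/hr.
Over 13 h: total = 3.62 × 13 = 47.06 ≈ 47 mm.

R ≈ 3.62 mm/hr; total ≈ 47 mm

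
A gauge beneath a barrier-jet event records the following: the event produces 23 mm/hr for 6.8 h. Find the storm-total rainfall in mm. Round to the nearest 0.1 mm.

Total = Σ Rᵢ Δtᵢ = 23 × 6.8
      = 156.4 = 156.4 mm.

total ≈ 156.4 mm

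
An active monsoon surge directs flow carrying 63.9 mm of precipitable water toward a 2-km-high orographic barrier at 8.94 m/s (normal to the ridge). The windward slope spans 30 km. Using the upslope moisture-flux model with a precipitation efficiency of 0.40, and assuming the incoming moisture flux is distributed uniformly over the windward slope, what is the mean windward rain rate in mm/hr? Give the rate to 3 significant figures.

R ≈ 27.4 mm/hr

Incoming column moisture flux per unit ridge length: F = V × PW = 8.94 × 63.9 = 571.266 mm·m/s.
Spread over the 30 km slope with efficiency ε = 0.40: R = ε·F/W = 0.40 × 571.266 / 30000 m = 7.617e-03 mm/s.
R = 7.617e-03 × 3600 = 27.4 mm/hr.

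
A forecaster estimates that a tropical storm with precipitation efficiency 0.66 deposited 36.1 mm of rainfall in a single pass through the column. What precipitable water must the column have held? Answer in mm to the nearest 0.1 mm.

PW ≈ 54.7 mm

PW = rainfall / ε = 36.1 / 0.66 = 54.7 mm.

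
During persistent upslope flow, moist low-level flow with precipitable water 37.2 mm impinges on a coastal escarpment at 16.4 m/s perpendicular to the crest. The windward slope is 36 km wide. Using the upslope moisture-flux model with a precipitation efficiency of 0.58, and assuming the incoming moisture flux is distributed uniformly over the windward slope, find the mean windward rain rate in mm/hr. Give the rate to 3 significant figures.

Incoming column moisture flux per unit ridge length: F = V × PW = 16.4 × 37.2 = 610.08 mm·m/s.
Spread over the 36 km slope with efficiency ε = 0.58: R = ε·F/W = 0.58 × 610.08 / 36000 m = 9.829e-03 mm/s.
R = 9.829e-03 × 3600 = 35.4 mm/hr.

R ≈ 35.4 mm/hr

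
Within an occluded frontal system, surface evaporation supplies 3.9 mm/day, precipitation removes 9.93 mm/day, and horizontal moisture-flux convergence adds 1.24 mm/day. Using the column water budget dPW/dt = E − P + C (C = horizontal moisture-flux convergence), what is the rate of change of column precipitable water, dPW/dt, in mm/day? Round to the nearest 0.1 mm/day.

dPW/dt = E − P + C = 3.9 − 9.93 + (1.24) = -4.8 mm/day.

dPW/dt ≈ -4.8 mm/day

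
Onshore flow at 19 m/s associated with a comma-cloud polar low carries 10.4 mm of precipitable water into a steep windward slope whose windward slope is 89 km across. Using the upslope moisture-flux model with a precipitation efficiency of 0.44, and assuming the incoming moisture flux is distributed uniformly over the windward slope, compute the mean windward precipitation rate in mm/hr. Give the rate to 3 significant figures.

Incoming column moisture flux per unit ridge length: F = V × PW = 19 × 10.4 = 197.6 mm·m/s.
Spread over the 89 km slope with efficiency ε = 0.44: R = ε·F/W = 0.44 × 197.6 / 89000 m = 9.769e-04 mm/s.
R = 9.769e-04 × 3600 = 3.52 mm/hr.

R ≈ 3.52 mm/hr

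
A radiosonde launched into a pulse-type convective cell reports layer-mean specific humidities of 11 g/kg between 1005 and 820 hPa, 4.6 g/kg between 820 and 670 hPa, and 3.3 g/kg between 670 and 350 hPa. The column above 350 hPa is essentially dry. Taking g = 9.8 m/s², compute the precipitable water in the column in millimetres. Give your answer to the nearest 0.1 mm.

Precipitable water is the column-integrated vapour mass per unit area: PW = (1/g) Σ q̄ Δp, with q in kg/kg and Δp in Pa (1 kg/m² of water = 1 mm).
Layer 1005–820 hPa: Δp = 185 hPa = 18500 Pa, q̄ = 0.011 kg/kg → 0.011 × 18500 / 9.8 = 20.77 mm
Layer 820–670 hPa: Δp = 150 hPa = 15000 Pa, q̄ = 0.0046 kg/kg → 0.0046 × 15000 / 9.8 = 7.04 mm
Layer 670–350 hPa: Δp = 320 hPa = 32000 Pa, q̄ = 0.0033 kg/kg → 0.0033 × 32000 / 9.8 = 10.78 mm
PW = 20.77 + 7.04 + 10.78 = 38.59 ≈ 38.6 mm.

PW ≈ 38.6 mm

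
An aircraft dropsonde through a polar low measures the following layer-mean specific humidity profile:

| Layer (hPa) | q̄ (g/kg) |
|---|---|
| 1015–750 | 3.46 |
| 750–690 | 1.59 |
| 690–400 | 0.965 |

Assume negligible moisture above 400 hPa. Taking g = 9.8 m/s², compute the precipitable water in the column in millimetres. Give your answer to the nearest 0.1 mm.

PW ≈ 13.2 mm

Precipitable water is the column-integrated vapour mass per unit area: PW = (1/g) Σ q̄ Δp, with q in kg/kg and Δp in Pa (1 kg/m² of water = 1 mm).
Layer 1015–750 hPa: Δp = 265 hPa = 26500 Pa, q̄ = 0.00346 kg/kg → 0.00346 × 26500 / 9.8 = 9.36 mm
Layer 750–690 hPa: Δp = 60 hPa = 6000 Pa, q̄ = 0.00159 kg/kg → 0.00159 × 6000 / 9.8 = 0.97 mm
Layer 690–400 hPa: Δp = 290 hPa = 29000 Pa, q̄ = 0.000965 kg/kg → 0.000965 × 29000 / 9.8 = 2.86 mm
PW = 9.36 + 0.97 + 2.86 = 13.19 ≈ 13.2 mm.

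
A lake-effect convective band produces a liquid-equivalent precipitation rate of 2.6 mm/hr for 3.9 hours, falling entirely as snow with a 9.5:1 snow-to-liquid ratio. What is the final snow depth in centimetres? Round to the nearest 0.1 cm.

Liquid-equivalent depth = 2.6 × 3.9 = 10.14 mm.
Snow depth = 10.14 mm × 9.5 = 96.33 mm = 9.6 cm.

snow depth ≈ 9.6 cm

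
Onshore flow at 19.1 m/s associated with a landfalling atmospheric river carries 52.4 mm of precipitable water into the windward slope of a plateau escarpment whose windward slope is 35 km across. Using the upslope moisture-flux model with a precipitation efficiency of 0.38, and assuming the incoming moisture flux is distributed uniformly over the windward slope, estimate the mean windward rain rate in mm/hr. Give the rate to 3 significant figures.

Incoming column moisture flux per unit ridge length: F = V × PW = 19.1 × 52.4 = 1000.84 mm·m/s.
Spread over the 35 km slope with efficiency ε = 0.38: R = ε·F/W = 0.38 × 1000.84 / 35000 m = 1.087e-02 mm/s.
R = 1.087e-02 × 3600 = 39.1 mm/hr.

R ≈ 39.1 mm/hr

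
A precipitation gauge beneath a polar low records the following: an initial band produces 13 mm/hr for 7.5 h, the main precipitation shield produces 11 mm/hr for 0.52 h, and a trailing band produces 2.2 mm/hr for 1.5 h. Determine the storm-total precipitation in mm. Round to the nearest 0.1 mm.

Total = Σ Rᵢ Δtᵢ = 13 × 7.5 + 11 × 0.52 + 2.2 × 1.5
      = 97.5 + 5.72 + 3.3 = 106.5 mm.

total ≈ 106.5 mm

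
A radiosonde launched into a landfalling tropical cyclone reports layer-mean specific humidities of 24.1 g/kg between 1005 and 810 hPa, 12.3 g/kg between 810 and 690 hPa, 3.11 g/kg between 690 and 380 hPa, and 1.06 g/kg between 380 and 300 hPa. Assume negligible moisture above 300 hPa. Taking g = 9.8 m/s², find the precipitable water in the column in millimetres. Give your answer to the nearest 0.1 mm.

PW ≈ 73.7 mm

Precipitable water is the column-integrated vapour mass per unit area: PW = (1/g) Σ q̄ Δp, with q in kg/kg and Δp in Pa (1 kg/m² of water = 1 mm).
Layer 1005–810 hPa: Δp = 195 hPa = 19500 Pa, q̄ = 0.0241 kg/kg → 0.0241 × 19500 / 9.8 = 47.95 mm
Layer 810–690 hPa: Δp = 120 hPa = 12000 Pa, q̄ = 0.0123 kg/kg → 0.0123 × 12000 / 9.8 = 15.06 mm
Layer 690–380 hPa: Δp = 310 hPa = 31000 Pa, q̄ = 0.00311 kg/kg → 0.00311 × 31000 / 9.8 = 9.84 mm
Layer 380–300 hPa: Δp = 80 hPa = 8000 Pa, q̄ = 0.00106 kg/kg → 0.00106 × 8000 / 9.8 = 0.87 mm
PW = 47.95 + 15.06 + 9.84 + 0.87 = 73.72 ≈ 73.7 mm.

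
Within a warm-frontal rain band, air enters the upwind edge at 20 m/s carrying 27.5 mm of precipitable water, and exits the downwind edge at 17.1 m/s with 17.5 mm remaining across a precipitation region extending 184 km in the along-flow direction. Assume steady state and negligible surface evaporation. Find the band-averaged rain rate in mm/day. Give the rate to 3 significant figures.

R ≈ 118 mm/day

Column moisture flux per unit crosswind length is F = V × PW.
Inflow: F_in = 20 × 27.5 = 550 mm·m/s
Outflow: F_out = 17.1 × 17.5 = 299.25 mm·m/s
Steady-state rate R = (F_in − F_out)/L = (550 − 299.25) / 184000 m = 1.363e-03 mm/s.
R = 1.363e-03 × 3600 × 24 = 118 mm/day.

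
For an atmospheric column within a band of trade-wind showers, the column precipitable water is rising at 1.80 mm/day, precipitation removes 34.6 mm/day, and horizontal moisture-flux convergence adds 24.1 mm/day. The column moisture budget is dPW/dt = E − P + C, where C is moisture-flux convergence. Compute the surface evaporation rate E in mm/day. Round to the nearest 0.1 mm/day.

E ≈ 12.3 mm/day

dPW/dt = +1.80 mm/day.
E = dPW/dt + P − C = (+1.80) + 34.6 − (24.1) = 12.3 mm/day.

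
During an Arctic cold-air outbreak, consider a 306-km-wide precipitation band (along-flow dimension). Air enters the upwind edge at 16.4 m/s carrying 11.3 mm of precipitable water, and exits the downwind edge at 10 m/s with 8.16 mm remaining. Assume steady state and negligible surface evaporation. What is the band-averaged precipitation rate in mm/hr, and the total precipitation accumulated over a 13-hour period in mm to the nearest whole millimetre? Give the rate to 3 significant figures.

Column moisture flux per unit crosswind length is F = V × PW.
Inflow: F_in = 16.4 × 11.3 = 185.32 mm·m/s
Outflow: F_out = 10 × 8.16 = 81.6 mm·m/s
Steady-state rate R = (F_in − F_out)/L = (185.32 − 81.6) / 306000 m = 3.390e-04 mm/s.
R = 3.390e-04 × 3600 = 1.22 mm/hr.
Over 13 h: total = 1.22 × 13 = 15.86 ≈ 16 mm.

R ≈ 1.22 mm/hr; total ≈ 16 mm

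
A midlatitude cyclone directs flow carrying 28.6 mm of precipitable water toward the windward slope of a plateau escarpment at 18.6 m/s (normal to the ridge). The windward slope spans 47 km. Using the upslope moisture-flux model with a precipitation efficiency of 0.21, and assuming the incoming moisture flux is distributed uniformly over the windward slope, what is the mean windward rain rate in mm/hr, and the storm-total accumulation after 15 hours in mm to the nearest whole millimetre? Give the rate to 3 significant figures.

Incoming column moisture flux per unit ridge length: F = V × PW = 18.6 × 28.6 = 531.96 mm·m/s.
Spread over the 47 km slope with efficiency ε = 0.21: R = ε·F/W = 0.21 × 531.96 / 47000 m = 2.377e-03 mm/s.
R = 2.377e-03 × 3600 = 8.56 mm/hr.
Over 15 h: total = 8.56 × 15 = 128.4 ≈ 128 mm.

R ≈ 8.56 mm/hr; total ≈ 128 mm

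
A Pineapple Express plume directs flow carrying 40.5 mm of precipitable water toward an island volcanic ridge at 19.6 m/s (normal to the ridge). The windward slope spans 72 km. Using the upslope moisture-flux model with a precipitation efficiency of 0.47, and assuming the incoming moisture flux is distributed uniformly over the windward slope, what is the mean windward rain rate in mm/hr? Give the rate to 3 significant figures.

R ≈ 18.7 mm/hr

Incoming column moisture flux per unit ridge length: F = V × PW = 19.6 × 40.5 = 793.8 mm·m/s.
Spread over the 72 km slope with efficiency ε = 0.47: R = ε·F/W = 0.47 × 793.8 / 72000 m = 5.182e-03 mm/s.
R = 5.182e-03 × 3600 = 18.7 mm/hr.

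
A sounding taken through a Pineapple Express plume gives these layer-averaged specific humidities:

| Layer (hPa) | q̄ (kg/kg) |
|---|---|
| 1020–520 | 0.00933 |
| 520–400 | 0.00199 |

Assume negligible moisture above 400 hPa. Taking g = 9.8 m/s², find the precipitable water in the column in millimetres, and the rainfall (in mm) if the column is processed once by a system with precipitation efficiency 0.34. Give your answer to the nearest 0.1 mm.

Precipitable water is the column-integrated vapour mass per unit area: PW = (1/g) Σ q̄ Δp, with q in kg/kg and Δp in Pa (1 kg/m² of water = 1 mm).
Layer 1020–520 hPa: Δp = 500 hPa = 50000 Pa, q̄ = 0.00933 kg/kg → 0.00933 × 50000 / 9.8 = 47.60 mm
Layer 520–400 hPa: Δp = 120 hPa = 12000 Pa, q̄ = 0.00199 kg/kg → 0.00199 × 12000 / 9.8 = 2.44 mm
PW = 47.60 + 2.44 = 50.04 ≈ 50.0 mm.
Rainfall = ε × PW = 0.34 × 50.0 = 17.0 mm.

PW ≈ 50.0 mm; rainfall ≈ 17.0 mm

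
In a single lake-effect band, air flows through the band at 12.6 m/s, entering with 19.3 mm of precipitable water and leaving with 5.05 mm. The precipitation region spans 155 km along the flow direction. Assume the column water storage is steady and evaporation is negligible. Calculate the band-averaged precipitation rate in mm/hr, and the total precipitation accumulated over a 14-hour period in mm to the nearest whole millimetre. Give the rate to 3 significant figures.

Column moisture flux per unit crosswind length is F = V × PW.
Inflow: F_in = 12.6 × 19.3 = 243.18 mm·m/s
Outflow: F_out = 12.6 × 5.05 = 63.63 mm·m/s
Steady-state rate R = (F_in − F_out)/L = (243.18 − 63.63) / 155000 m = 1.158e-03 mm/s.
R = 1.158e-03 × 3600 = 4.17 mm/hr.
Over 14 h: total = 4.17 × 14 = 58.38 ≈ 58 mm.

R ≈ 4.17 mm/hr; total ≈ 58 mm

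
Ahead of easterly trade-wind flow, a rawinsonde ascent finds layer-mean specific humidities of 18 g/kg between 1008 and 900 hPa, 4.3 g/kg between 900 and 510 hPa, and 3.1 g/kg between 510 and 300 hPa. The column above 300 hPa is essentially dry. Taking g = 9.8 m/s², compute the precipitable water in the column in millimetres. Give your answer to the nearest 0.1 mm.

Precipitable water is the column-integrated vapour mass per unit area: PW = (1/g) Σ q̄ Δp, with q in kg/kg and Δp in Pa (1 kg/m² of water = 1 mm).
Layer 1008–900 hPa: Δp = 108 hPa = 10800 Pa, q̄ = 0.018 kg/kg → 0.018 × 10800 / 9.8 = 19.84 mm
Layer 900–510 hPa: Δp = 390 hPa = 39000 Pa, q̄ = 0.0043 kg/kg → 0.0043 × 39000 / 9.8 = 17.11 mm
Layer 510–300 hPa: Δp = 210 hPa = 21000 Pa, q̄ = 0.0031 kg/kg → 0.0031 × 21000 / 9.8 = 6.64 mm
PW = 19.84 + 17.11 + 6.64 = 43.59 ≈ 43.6 mm.

PW ≈ 43.6 mm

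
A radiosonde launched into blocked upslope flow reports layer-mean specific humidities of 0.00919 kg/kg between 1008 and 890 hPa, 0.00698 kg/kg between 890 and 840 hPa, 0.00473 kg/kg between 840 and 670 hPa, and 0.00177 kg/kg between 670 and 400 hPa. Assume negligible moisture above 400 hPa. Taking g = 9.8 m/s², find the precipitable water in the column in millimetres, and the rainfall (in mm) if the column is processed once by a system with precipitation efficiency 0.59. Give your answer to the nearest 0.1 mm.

Precipitable water is the column-integrated vapour mass per unit area: PW = (1/g) Σ q̄ Δp, with q in kg/kg and Δp in Pa (1 kg/m² of water = 1 mm).
Layer 1008–890 hPa: Δp = 118 hPa = 11800 Pa, q̄ = 0.00919 kg/kg → 0.00919 × 11800 / 9.8 = 11.07 mm
Layer 890–840 hPa: Δp = 50 hPa = 5000 Pa, q̄ = 0.00698 kg/kg → 0.00698 × 5000 / 9.8 = 3.56 mm
Layer 840–670 hPa: Δp = 170 hPa = 17000 Pa, q̄ = 0.00473 kg/kg → 0.00473 × 17000 / 9.8 = 8.21 mm
Layer 670–400 hPa: Δp = 270 hPa = 27000 Pa, q̄ = 0.00177 kg/kg → 0.00177 × 27000 / 9.8 = 4.88 mm
PW = 11.07 + 3.56 + 8.21 + 4.88 = 27.72 ≈ 27.7 mm.
Rainfall = ε × PW = 0.59 × 27.7 = 16.3 mm.

PW ≈ 27.7 mm; rainfall ≈ 16.3 mm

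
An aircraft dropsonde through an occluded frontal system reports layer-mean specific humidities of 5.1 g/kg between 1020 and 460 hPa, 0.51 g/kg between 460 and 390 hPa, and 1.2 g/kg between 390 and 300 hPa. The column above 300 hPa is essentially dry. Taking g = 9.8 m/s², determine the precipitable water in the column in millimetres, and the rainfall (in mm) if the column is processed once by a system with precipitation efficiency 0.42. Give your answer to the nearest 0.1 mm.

Precipitable water is the column-integrated vapour mass per unit area: PW = (1/g) Σ q̄ Δp, with q in kg/kg and Δp in Pa (1 kg/m² of water = 1 mm).
Layer 1020–460 hPa: Δp = 560 hPa = 56000 Pa, q̄ = 0.0051 kg/kg → 0.0051 × 56000 / 9.8 = 29.14 mm
Layer 460–390 hPa: Δp = 70 hPa = 7000 Pa, q̄ = 0.00051 kg/kg → 0.00051 × 7000 / 9.8 = 0.36 mm
Layer 390–300 hPa: Δp = 90 hPa = 9000 Pa, q̄ = 0.0012 kg/kg → 0.0012 × 9000 / 9.8 = 1.10 mm
PW = 29.14 + 0.36 + 1.10 = 30.60 ≈ 30.6 mm.
Rainfall = ε × PW = 0.42 × 30.6 = 12.9 mm.

PW ≈ 30.6 mm; rainfall ≈ 12.9 mm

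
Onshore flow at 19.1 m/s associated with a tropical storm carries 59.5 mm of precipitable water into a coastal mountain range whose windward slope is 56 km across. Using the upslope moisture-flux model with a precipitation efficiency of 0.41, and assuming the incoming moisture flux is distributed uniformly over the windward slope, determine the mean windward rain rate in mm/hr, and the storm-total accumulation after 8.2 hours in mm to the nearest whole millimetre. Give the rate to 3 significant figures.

Incoming column moisture flux per unit ridge length: F = V × PW = 19.1 × 59.5 = 1136.45 mm·m/s.
Spread over the 56 km slope with efficiency ε = 0.41: R = ε·F/W = 0.41 × 1136.45 / 56000 m = 8.320e-03 mm/s.
R = 8.320e-03 × 3600 = 30.0 mm/hr.
Over 8.2 h: total = 30.0 × 8.2 = 246 mm.

R ≈ 30.0 mm/hr; total ≈ 246 mm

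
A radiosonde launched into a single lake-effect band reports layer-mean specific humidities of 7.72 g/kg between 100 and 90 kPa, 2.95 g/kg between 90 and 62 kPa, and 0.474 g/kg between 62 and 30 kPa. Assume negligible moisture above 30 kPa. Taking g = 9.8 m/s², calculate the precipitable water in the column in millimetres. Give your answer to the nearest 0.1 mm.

PW ≈ 17.9 mm

Precipitable water is the column-integrated vapour mass per unit area: PW = (1/g) Σ q̄ Δp, with q in kg/kg and Δp in Pa (1 kg/m² of water = 1 mm).
Layer 100–90 kPa: Δp = 100 hPa = 10000 Pa, q̄ = 0.00772 kg/kg → 0.00772 × 10000 / 9.8 = 7.88 mm
Layer 90–62 kPa: Δp = 280 hPa = 28000 Pa, q̄ = 0.00295 kg/kg → 0.00295 × 28000 / 9.8 = 8.43 mm
Layer 62–30 kPa: Δp = 320 hPa = 32000 Pa, q̄ = 0.000474 kg/kg → 0.000474 × 32000 / 9.8 = 1.55 mm
PW = 7.88 + 8.43 + 1.55 = 17.86 ≈ 17.9 mm.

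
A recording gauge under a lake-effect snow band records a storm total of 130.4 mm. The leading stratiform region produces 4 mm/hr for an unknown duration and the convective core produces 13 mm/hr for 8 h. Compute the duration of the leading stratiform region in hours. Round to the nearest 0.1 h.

duration ≈ 6.6 h

Known phases: 13 × 8 = 104 mm.
Remaining depth = 130.4 − 104 = 26.4 mm.
Duration = 26.4 / 4 = 6.6 h.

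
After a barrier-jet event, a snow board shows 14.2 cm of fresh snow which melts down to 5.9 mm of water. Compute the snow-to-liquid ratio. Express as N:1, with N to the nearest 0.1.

Ratio = snow depth / SWE = 142 mm / 5.9 mm = 24.1, i.e. 24.1:1.

ratio ≈ 24.1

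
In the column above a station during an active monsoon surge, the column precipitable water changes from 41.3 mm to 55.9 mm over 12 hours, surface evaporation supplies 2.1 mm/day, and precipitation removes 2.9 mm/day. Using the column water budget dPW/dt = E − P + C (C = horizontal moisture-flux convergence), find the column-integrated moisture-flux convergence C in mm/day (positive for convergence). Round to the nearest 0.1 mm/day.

dPW/dt = (55.9 − 41.3) mm / (12/24 day) = +29.200 mm/day.
C = dPW/dt − E + P = (+29.200) − 2.1 + 2.9 = 30.0 mm/day.

C ≈ 30.0 mm/day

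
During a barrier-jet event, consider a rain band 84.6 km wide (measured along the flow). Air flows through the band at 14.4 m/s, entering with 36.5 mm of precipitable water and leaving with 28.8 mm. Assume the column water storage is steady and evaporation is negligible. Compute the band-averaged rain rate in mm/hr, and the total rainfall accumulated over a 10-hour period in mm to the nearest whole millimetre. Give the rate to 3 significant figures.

Column moisture flux per unit crosswind length is F = V × PW.
Inflow: F_in = 14.4 × 36.5 = 525.6 mm·m/s
Outflow: F_out = 14.4 × 28.8 = 414.72 mm·m/s
Steady-state rate R = (F_in − F_out)/L = (525.6 − 414.72) / 84600 m = 1.311e-03 mm/s.
R = 1.311e-03 × 3600 = 4.72 mm/hr.
Over 10 h: total = 4.72 × 10 = 47.2 ≈ 47 mm.

R ≈ 4.72 mm/hr; total ≈ 47 mm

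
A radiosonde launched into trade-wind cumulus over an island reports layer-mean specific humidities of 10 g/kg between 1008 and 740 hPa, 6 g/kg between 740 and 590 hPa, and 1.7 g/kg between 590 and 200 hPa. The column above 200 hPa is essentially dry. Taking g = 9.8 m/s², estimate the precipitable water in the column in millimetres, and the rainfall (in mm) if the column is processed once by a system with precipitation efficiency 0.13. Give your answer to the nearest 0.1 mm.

PW ≈ 43.3 mm; rainfall ≈ 5.6 mm

Precipitable water is the column-integrated vapour mass per unit area: PW = (1/g) Σ q̄ Δp, with q in kg/kg and Δp in Pa (1 kg/m² of water = 1 mm).
Layer 1008–740 hPa: Δp = 268 hPa = 26800 Pa, q̄ = 0.01 kg/kg → 0.01 × 26800 / 9.8 = 27.35 mm
Layer 740–590 hPa: Δp = 150 hPa = 15000 Pa, q̄ = 0.006 kg/kg → 0.006 × 15000 / 9.8 = 9.18 mm
Layer 590–200 hPa: Δp = 390 hPa = 39000 Pa, q̄ = 0.0017 kg/kg → 0.0017 × 39000 / 9.8 = 6.77 mm
PW = 27.35 + 9.18 + 6.77 = 43.30 ≈ 43.3 mm.
Rainfall = ε × PW = 0.13 × 43.3 = 5.6 mm.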